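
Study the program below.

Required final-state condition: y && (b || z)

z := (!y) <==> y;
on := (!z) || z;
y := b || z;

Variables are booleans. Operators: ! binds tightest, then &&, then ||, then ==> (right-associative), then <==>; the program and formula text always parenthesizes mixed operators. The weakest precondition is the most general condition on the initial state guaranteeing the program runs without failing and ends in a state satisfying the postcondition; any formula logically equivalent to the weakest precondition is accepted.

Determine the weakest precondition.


Working backward. After the program, y && (b || z) must hold.
Before y := b || z: b || z
Before on := (!z) || z: b || z
Before z := (!y) <==> y: b || ((!y) <==> y)
Answer: WP = b || ((!y) <==> y)


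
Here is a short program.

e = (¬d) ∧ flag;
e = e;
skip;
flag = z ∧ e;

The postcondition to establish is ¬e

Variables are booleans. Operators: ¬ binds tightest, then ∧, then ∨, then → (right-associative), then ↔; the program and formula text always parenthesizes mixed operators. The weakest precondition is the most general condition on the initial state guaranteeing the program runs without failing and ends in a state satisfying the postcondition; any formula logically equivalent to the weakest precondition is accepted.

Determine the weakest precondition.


Working backward. After the program, ¬e must hold.
Before flag := z ∧ e: ¬e
Before skip: ¬e
Before e := e: ¬e
Before e := (¬d) ∧ flag: ¬((¬d) ∧ flag)
Answer: WP = ¬((¬d) ∧ flag)


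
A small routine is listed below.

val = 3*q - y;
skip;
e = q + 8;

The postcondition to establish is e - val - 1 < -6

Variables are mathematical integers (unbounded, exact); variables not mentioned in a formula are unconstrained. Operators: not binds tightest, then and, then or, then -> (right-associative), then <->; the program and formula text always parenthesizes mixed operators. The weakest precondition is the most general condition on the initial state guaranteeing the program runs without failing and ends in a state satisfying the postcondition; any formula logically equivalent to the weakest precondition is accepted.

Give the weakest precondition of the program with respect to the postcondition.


Working backward. After the program, the postcondition e - val - 1 < -6 must hold; in canonical form it is e < val - 5.
Before e := q + 8: q < val - 13
Before skip: q < val - 13
Before val := 3*q - y: y < 2*q - 13
Answer: WP = y < 2*q - 13


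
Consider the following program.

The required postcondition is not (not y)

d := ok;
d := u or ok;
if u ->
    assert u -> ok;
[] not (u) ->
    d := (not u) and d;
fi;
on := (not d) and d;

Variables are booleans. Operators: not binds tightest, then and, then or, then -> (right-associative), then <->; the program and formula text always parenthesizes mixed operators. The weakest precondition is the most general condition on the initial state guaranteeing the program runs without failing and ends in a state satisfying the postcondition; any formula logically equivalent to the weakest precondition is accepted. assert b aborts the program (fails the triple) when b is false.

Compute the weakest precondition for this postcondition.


Working backward. After the program, the postcondition not (not y) must hold; in canonical form it is y.
Before on := (not d) and d: y
Then branch requires (u -> ok) and y; else branch requires y.
Before the if: (u -> ((u -> ok) and y)) and ((not u) -> y)
Before d := u or ok: (u -> ((u -> ok) and y)) and ((not u) -> y)
Before d := ok: (u -> ((u -> ok) and y)) and ((not u) -> y)
Answer: WP = (u -> ((u -> ok) and y)) and ((not u) -> y)


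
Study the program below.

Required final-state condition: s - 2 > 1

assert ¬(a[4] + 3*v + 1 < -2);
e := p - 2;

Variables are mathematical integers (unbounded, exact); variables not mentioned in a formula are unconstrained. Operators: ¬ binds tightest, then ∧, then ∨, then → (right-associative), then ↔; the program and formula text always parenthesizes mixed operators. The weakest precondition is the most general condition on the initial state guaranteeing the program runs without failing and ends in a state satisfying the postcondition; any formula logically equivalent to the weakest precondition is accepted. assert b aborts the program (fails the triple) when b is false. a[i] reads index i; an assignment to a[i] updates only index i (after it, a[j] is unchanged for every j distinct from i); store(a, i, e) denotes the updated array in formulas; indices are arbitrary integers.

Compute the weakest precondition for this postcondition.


Working backward. After the program, the postcondition s - 2 > 1 must hold; in canonical form it is s > 3.
Before e := p - 2: s > 3
Before assert ¬(a[4] + 3*v + 1 < -2): (¬(a[4] + 3*v < -3)) ∧ s > 3
Answer: WP = (¬(a[4] + 3*v < -3)) ∧ s > 3


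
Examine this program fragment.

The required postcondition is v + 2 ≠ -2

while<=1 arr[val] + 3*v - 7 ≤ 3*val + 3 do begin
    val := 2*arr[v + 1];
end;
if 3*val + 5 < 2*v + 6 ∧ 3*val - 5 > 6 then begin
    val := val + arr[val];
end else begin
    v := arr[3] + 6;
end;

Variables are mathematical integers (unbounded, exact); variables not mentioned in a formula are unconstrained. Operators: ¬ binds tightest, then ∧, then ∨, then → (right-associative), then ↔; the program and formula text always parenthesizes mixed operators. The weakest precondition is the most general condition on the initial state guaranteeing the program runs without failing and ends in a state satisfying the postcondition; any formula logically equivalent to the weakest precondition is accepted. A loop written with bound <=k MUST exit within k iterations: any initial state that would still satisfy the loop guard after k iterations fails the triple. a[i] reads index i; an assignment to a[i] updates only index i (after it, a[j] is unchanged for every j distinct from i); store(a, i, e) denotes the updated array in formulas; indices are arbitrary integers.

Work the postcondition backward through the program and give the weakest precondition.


Working backward. After the program, the postcondition v + 2 ≠ -2 must hold; in canonical form it is v ≠ -4.
Then branch requires v ≠ -4; else branch requires arr[3] ≠ -10.
Before the if: ((3*val < 2*v + 1 ∧ 3*val > 11) → v ≠ -4) ∧ ((¬(3*val < 2*v + 1 ∧ 3*val > 11)) → arr[3] ≠ -10)
Before the loop (bound <=1), unroll the exhaustion recursion (WP_0 = exit-now case; WP_j = one more guarded iteration, up to j = 1):
  WP_0: (¬(arr[val] + 3*v ≤ 3*val + 10)) ∧ ((3*val < 2*v + 1 ∧ 3*val > 11) → v ≠ -4) ∧ ((¬(3*val < 2*v + 1 ∧ 3*val > 11)) → arr[3] ≠ -10)
  WP_1: (arr[val] + 3*v ≤ 3*val + 10 → ((¬(arr[2*arr[v + 1]] + 3*v ≤ 6*arr[v + 1] + 10)) ∧ ((6*arr[v + 1] < 2*v + 1 ∧ 6*arr[v + 1] > 11) → v ≠ -4) ∧ ((¬(6*arr[v + 1] < 2*v + 1 ∧ 6*arr[v + 1] > 11)) → arr[3] ≠ -10))) ∧ ((¬(arr[val] + 3*v ≤ 3*val + 10)) → (((3*val < 2*v + 1 ∧ 3*val > 11) → v ≠ -4) ∧ ((¬(3*val < 2*v + 1 ∧ 3*val > 11)) → arr[3] ≠ -10)))
So before the loop: (arr[val] + 3*v ≤ 3*val + 10 → ((¬(arr[2*arr[v + 1]] + 3*v ≤ 6*arr[v + 1] + 10)) ∧ ((6*arr[v + 1] < 2*v + 1 ∧ 6*arr[v + 1] > 11) → v ≠ -4) ∧ ((¬(6*arr[v + 1] < 2*v + 1 ∧ 6*arr[v + 1] > 11)) → arr[3] ≠ -10))) ∧ ((¬(arr[val] + 3*v ≤ 3*val + 10)) → (((3*val < 2*v + 1 ∧ 3*val > 11) → v ≠ -4) ∧ ((¬(3*val < 2*v + 1 ∧ 3*val > 11)) → arr[3] ≠ -10)))
Answer: WP = (arr[val] + 3*v ≤ 3*val + 10 → ((¬(arr[2*arr[v + 1]] + 3*v ≤ 6*arr[v + 1] + 10)) ∧ ((6*arr[v + 1] < 2*v + 1 ∧ 6*arr[v + 1] > 11) → v ≠ -4) ∧ ((¬(6*arr[v + 1] < 2*v + 1 ∧ 6*arr[v + 1] > 11)) → arr[3] ≠ -10))) ∧ ((¬(arr[val] + 3*v ≤ 3*val + 10)) → (((3*val < 2*v + 1 ∧ 3*val > 11) → v ≠ -4) ∧ ((¬(3*val < 2*v + 1 ∧ 3*val > 11)) → arr[3] ≠ -10)))


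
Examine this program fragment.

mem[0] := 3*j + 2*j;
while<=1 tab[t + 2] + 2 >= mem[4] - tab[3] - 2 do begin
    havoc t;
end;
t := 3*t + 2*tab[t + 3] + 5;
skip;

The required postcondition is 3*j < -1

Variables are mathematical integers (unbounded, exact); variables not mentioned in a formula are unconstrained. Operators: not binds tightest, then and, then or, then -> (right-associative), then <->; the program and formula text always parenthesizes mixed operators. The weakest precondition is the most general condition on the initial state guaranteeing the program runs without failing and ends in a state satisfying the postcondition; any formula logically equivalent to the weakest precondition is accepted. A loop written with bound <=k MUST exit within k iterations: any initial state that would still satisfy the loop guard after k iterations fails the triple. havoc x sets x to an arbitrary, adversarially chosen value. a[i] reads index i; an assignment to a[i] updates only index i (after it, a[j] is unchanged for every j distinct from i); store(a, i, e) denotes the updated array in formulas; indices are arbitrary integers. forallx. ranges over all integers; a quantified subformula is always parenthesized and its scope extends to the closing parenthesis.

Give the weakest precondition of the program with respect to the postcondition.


Working backward. After the program, 3*j < -1 must hold.
Before skip: 3*j < -1
Before t := 3*t + 2*tab[t + 3] + 5: 3*j < -1
Before the loop (bound <=1), unroll the exhaustion recursion (WP_0 = exit-now case; WP_j = one more guarded iteration, up to j = 1):
  WP_0: (not (tab[t + 2] + tab[3] >= mem[4] - 4)) and 3*j < -1
  WP_1: (tab[t + 2] + tab[3] >= mem[4] - 4 -> (forall t_1. ((not (tab[t_1 + 2] + tab[3] >= mem[4] - 4)) and 3*j < -1))) and ((not (tab[t + 2] + tab[3] >= mem[4] - 4)) -> 3*j < -1)
So before the loop: (tab[t + 2] + tab[3] >= mem[4] - 4 -> (forall t_1. ((not (tab[t_1 + 2] + tab[3] >= mem[4] - 4)) and 3*j < -1))) and ((not (tab[t + 2] + tab[3] >= mem[4] - 4)) -> 3*j < -1)
Before mem[0] := 3*j + 2*j: (tab[t + 2] + tab[3] >= mem[4] - 4 -> (forall t_1. ((not (tab[t_1 + 2] + tab[3] >= mem[4] - 4)) and 3*j < -1))) and ((not (tab[t + 2] + tab[3] >= mem[4] - 4)) -> 3*j < -1)
Answer: WP = (tab[t + 2] + tab[3] >= mem[4] - 4 -> (forall t_1. ((not (tab[t_1 + 2] + tab[3] >= mem[4] - 4)) and 3*j < -1))) and ((not (tab[t + 2] + tab[3] >= mem[4] - 4)) -> 3*j < -1)


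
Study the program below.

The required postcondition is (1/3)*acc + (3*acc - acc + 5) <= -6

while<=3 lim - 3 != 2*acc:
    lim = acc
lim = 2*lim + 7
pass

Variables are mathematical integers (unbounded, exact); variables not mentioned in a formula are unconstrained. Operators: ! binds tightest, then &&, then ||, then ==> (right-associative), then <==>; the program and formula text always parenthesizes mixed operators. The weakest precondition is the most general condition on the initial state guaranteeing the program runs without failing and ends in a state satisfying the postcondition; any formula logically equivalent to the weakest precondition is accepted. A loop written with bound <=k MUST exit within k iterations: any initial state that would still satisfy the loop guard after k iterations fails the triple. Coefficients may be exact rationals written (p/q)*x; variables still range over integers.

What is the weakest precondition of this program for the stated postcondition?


Working backward. After the program, the postcondition (1/3)*acc + (3*acc - acc + 5) <= -6 must hold; in canonical form it is (7/3)*acc <= -11.
Before skip: (7/3)*acc <= -11
Before lim := 2*lim + 7: (7/3)*acc <= -11
Before the loop (bound <=3), unroll the exhaustion recursion (WP_0 = exit-now case; WP_j = one more guarded iteration, up to j = 3):
  WP_0: (!(lim != 2*acc + 3)) && (7/3)*acc <= -11
  WP_1: (lim != 2*acc + 3 ==> ((!(acc != -3)) && (7/3)*acc <= -11)) && ((!(lim != 2*acc + 3)) ==> (7/3)*acc <= -11)
  WP_2: (lim != 2*acc + 3 ==> ((acc != -3 ==> ((!(acc != -3)) && (7/3)*acc <= -11)) && ((!(acc != -3)) ==> (7/3)*acc <= -11))) && ((!(lim != 2*acc + 3)) ==> (7/3)*acc <= -11)
  WP_3: (lim != 2*acc + 3 ==> ((acc != -3 ==> ((acc != -3 ==> ((!(acc != -3)) && (7/3)*acc <= -11)) && ((!(acc != -3)) ==> (7/3)*acc <= -11))) && ((!(acc != -3)) ==> (7/3)*acc <= -11))) && ((!(lim != 2*acc + 3)) ==> (7/3)*acc <= -11)
So before the loop: (lim != 2*acc + 3 ==> ((acc != -3 ==> ((acc != -3 ==> ((!(acc != -3)) && (7/3)*acc <= -11)) && ((!(acc != -3)) ==> (7/3)*acc <= -11))) && ((!(acc != -3)) ==> (7/3)*acc <= -11))) && ((!(lim != 2*acc + 3)) ==> (7/3)*acc <= -11)
Answer: WP = (lim != 2*acc + 3 ==> ((acc != -3 ==> ((acc != -3 ==> ((!(acc != -3)) && (7/3)*acc <= -11)) && ((!(acc != -3)) ==> (7/3)*acc <= -11))) && ((!(acc != -3)) ==> (7/3)*acc <= -11))) && ((!(lim != 2*acc + 3)) ==> (7/3)*acc <= -11)


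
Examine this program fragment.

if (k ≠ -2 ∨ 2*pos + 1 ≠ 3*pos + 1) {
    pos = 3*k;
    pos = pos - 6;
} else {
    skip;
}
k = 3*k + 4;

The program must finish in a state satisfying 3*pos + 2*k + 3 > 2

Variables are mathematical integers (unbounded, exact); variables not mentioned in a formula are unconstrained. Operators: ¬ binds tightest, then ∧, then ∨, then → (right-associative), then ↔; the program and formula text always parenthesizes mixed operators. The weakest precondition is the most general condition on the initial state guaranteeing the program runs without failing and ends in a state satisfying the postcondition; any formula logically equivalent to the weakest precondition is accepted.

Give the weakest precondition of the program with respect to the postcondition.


Working backward. After the program, the postcondition 3*pos + 2*k + 3 > 2 must hold; in canonical form it is 2*k + 3*pos > -1.
Before k := 3*k + 4: 6*k + 3*pos > -9
Then branch requires 15*k > 9; else branch requires 6*k + 3*pos > -9.
Before the if: ((k ≠ -2 ∨ pos ≠ 0) → 15*k > 9) ∧ ((¬(k ≠ -2 ∨ pos ≠ 0)) → 6*k + 3*pos > -9)
Answer: WP = ((k ≠ -2 ∨ pos ≠ 0) → 15*k > 9) ∧ ((¬(k ≠ -2 ∨ pos ≠ 0)) → 6*k + 3*pos > -9)


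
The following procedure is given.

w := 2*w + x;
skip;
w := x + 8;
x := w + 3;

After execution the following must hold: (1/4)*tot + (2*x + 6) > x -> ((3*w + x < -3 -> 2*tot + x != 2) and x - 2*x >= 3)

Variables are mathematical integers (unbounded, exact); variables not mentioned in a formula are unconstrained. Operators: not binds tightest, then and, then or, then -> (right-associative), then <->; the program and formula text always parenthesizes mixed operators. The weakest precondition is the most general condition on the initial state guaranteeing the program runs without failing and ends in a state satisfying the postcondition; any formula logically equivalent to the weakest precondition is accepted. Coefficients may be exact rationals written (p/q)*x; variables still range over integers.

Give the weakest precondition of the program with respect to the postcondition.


Working backward. After the program, the postcondition (1/4)*tot + (2*x + 6) > x -> ((3*w + x < -3 -> 2*tot + x != 2) and x - 2*x >= 3) must hold; in canonical form it is (1/4)*tot + x > -6 -> ((3*w + x < -3 -> 2*tot + x != 2) and x <= -3).
Before x := w + 3: (1/4)*tot + w > -9 -> ((4*w < -6 -> 2*tot + w != -1) and w <= -6)
Before w := x + 8: (1/4)*tot + x > -17 -> ((4*x < -38 -> 2*tot + x != -9) and x <= -14)
Before skip: (1/4)*tot + x > -17 -> ((4*x < -38 -> 2*tot + x != -9) and x <= -14)
Before w := 2*w + x: (1/4)*tot + x > -17 -> ((4*x < -38 -> 2*tot + x != -9) and x <= -14)
Answer: WP = (1/4)*tot + x > -17 -> ((4*x < -38 -> 2*tot + x != -9) and x <= -14)


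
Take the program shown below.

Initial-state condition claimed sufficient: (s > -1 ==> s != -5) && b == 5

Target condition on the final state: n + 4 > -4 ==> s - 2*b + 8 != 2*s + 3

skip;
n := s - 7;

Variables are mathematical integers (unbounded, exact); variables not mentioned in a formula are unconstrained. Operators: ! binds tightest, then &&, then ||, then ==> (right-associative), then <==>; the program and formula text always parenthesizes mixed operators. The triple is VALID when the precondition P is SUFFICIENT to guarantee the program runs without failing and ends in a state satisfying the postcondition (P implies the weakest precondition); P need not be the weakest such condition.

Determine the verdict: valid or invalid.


Working backward. After the program, the postcondition n + 4 > -4 ==> s - 2*b + 8 != 2*s + 3 must hold; in canonical form it is n > -8 ==> 2*b + s != 5.
Before n := s - 7: s > -1 ==> 2*b + s != 5
Before skip: s > -1 ==> 2*b + s != 5
The weakest precondition is s > -1 ==> 2*b + s != 5.
Check whether (s > -1 ==> s != -5) && b == 5 implies it.
Every state satisfying the precondition satisfies the weakest precondition: the implication holds.
Answer: valid


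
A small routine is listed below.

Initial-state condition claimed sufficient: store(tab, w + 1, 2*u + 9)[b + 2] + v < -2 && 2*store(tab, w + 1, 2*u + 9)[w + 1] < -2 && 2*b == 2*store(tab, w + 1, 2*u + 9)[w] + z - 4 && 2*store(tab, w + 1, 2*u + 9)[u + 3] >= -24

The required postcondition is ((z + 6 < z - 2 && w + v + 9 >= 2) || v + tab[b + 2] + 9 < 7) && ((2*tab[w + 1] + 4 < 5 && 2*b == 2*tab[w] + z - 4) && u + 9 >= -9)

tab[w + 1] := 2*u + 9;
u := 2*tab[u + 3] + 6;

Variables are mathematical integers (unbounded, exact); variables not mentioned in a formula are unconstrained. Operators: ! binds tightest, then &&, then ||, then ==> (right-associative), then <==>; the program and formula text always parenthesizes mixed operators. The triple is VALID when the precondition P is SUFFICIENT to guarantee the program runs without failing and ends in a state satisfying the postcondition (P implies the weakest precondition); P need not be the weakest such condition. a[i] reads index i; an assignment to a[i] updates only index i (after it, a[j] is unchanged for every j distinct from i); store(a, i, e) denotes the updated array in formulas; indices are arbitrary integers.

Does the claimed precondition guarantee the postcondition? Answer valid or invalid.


Working backward. After the program, the postcondition ((z + 6 < z - 2 && w + v + 9 >= 2) || v + tab[b + 2] + 9 < 7) && ((2*tab[w + 1] + 4 < 5 && 2*b == 2*tab[w] + z - 4) && u + 9 >= -9) must hold; in canonical form it is tab[b + 2] + v < -2 && 2*tab[w + 1] < 1 && 2*b == 2*tab[w] + z - 4 && u >= -18.
Before u := 2*tab[u + 3] + 6: tab[b + 2] + v < -2 && 2*tab[w + 1] < 1 && 2*b == 2*tab[w] + z - 4 && 2*tab[u + 3] >= -24
Before tab[w + 1] := 2*u + 9: store(tab, w + 1, 2*u + 9)[b + 2] + v < -2 && 2*store(tab, w + 1, 2*u + 9)[w + 1] < 1 && 2*b == 2*store(tab, w + 1, 2*u + 9)[w] + z - 4 && 2*store(tab, w + 1, 2*u + 9)[u + 3] >= -24
The weakest precondition is store(tab, w + 1, 2*u + 9)[b + 2] + v < -2 && 2*store(tab, w + 1, 2*u + 9)[w + 1] < 1 && 2*b == 2*store(tab, w + 1, 2*u + 9)[w] + z - 4 && 2*store(tab, w + 1, 2*u + 9)[u + 3] >= -24.
Check whether store(tab, w + 1, 2*u + 9)[b + 2] + v < -2 && 2*store(tab, w + 1, 2*u + 9)[w + 1] < -2 && 2*b == 2*store(tab, w + 1, 2*u + 9)[w] + z - 4 && 2*store(tab, w + 1, 2*u + 9)[u + 3] >= -24 implies it.
Every state satisfying the precondition satisfies the weakest precondition: the implication holds.
Answer: valid


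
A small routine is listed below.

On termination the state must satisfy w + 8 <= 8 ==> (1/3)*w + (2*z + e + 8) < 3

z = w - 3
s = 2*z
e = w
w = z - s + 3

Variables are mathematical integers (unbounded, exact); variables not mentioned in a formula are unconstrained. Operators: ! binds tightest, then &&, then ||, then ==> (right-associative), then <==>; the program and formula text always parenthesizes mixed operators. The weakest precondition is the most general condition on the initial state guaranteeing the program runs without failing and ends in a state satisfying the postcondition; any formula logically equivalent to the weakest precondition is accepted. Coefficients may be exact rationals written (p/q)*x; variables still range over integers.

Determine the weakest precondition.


Working backward. After the program, the postcondition w + 8 <= 8 ==> (1/3)*w + (2*z + e + 8) < 3 must hold; in canonical form it is w <= 0 ==> e + (1/3)*w + 2*z < -5.
Before w := z - s + 3: z <= s - 3 ==> e + (7/3)*z < (1/3)*s - 6
Before e := w: z <= s - 3 ==> w + (7/3)*z < (1/3)*s - 6
Before s := 2*z: z >= 3 ==> w + (5/3)*z < -6
Before z := w - 3: w >= 6 ==> (8/3)*w < -1
Answer: WP = w >= 6 ==> (8/3)*w < -1


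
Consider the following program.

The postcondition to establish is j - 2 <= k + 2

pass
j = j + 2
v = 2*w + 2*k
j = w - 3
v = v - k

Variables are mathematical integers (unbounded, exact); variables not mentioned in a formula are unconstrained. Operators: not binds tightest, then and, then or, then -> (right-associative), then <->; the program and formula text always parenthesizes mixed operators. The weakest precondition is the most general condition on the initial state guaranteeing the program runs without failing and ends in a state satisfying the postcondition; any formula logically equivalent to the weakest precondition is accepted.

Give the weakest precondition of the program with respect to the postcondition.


Working backward. After the program, the postcondition j - 2 <= k + 2 must hold; in canonical form it is j <= k + 4.
Before v := v - k: j <= k + 4
Before j := w - 3: w <= k + 7
Before v := 2*w + 2*k: w <= k + 7
Before j := j + 2: w <= k + 7
Before skip: w <= k + 7
Answer: WP = w <= k + 7


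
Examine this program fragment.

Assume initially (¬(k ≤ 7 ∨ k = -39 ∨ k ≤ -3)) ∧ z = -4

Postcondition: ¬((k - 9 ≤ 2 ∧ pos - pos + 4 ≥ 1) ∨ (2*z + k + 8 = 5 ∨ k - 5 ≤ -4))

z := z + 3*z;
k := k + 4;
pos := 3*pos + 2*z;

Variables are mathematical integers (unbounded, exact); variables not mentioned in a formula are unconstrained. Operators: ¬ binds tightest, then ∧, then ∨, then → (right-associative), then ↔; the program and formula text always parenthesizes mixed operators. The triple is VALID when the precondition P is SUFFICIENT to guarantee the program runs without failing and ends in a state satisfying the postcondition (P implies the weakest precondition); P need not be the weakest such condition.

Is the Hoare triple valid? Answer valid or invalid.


Working backward. After the program, the postcondition ¬((k - 9 ≤ 2 ∧ pos - pos + 4 ≥ 1) ∨ (2*z + k + 8 = 5 ∨ k - 5 ≤ -4)) must hold; in canonical form it is ¬(k ≤ 11 ∨ k + 2*z = -3 ∨ k ≤ 1).
Before pos := 3*pos + 2*z: ¬(k ≤ 11 ∨ k + 2*z = -3 ∨ k ≤ 1)
Before k := k + 4: ¬(k ≤ 7 ∨ k + 2*z = -7 ∨ k ≤ -3)
Before z := z + 3*z: ¬(k ≤ 7 ∨ k + 8*z = -7 ∨ k ≤ -3)
The weakest precondition is ¬(k ≤ 7 ∨ k + 8*z = -7 ∨ k ≤ -3).
Check whether (¬(k ≤ 7 ∨ k = -39 ∨ k ≤ -3)) ∧ z = -4 implies it.
Countermodel: at the initial state k = 25, z = -4, the precondition holds but the weakest precondition fails.
Answer: invalid


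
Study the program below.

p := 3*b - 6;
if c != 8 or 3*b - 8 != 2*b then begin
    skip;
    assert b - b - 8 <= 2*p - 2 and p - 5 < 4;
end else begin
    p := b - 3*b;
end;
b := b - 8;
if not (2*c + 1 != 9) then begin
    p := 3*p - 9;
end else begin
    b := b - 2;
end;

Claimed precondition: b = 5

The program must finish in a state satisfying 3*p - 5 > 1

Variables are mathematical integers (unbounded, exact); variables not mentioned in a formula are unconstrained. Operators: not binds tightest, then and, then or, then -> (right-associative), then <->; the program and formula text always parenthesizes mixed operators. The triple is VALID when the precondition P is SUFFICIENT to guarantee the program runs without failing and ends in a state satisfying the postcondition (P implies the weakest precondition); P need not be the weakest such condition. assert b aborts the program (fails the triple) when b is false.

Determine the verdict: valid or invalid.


Working backward. After the program, the postcondition 3*p - 5 > 1 must hold; in canonical form it is 3*p > 6.
Then branch requires 9*p > 33; else branch requires 3*p > 6.
Before the if: ((not (2*c != 8)) -> 9*p > 33) and (2*c != 8 -> 3*p > 6)
Before b := b - 8: ((not (2*c != 8)) -> 9*p > 33) and (2*c != 8 -> 3*p > 6)
Then branch requires 2*p >= -6 and p < 9 and ((not (2*c != 8)) -> 9*p > 33) and (2*c != 8 -> 3*p > 6); else branch requires ((not (2*c != 8)) -> 18*b < -33) and (2*c != 8 -> 6*b < -6).
Before the if: ((c != 8 or b != 8) -> (2*p >= -6 and p < 9 and ((not (2*c != 8)) -> 9*p > 33) and (2*c != 8 -> 3*p > 6))) and ((not (c != 8 or b != 8)) -> (((not (2*c != 8)) -> 18*b < -33) and (2*c != 8 -> 6*b < -6)))
Before p := 3*b - 6: ((c != 8 or b != 8) -> (6*b >= 6 and 3*b < 15 and ((not (2*c != 8)) -> 27*b > 87) and (2*c != 8 -> 9*b > 24))) and ((not (c != 8 or b != 8)) -> (((not (2*c != 8)) -> 18*b < -33) and (2*c != 8 -> 6*b < -6)))
The weakest precondition is ((c != 8 or b != 8) -> (6*b >= 6 and 3*b < 15 and ((not (2*c != 8)) -> 27*b > 87) and (2*c != 8 -> 9*b > 24))) and ((not (c != 8 or b != 8)) -> (((not (2*c != 8)) -> 18*b < -33) and (2*c != 8 -> 6*b < -6))).
Check whether b = 5 implies it.
Countermodel: at the initial state b = 5, c = 0, the precondition holds but the weakest precondition fails.
Answer: invalid


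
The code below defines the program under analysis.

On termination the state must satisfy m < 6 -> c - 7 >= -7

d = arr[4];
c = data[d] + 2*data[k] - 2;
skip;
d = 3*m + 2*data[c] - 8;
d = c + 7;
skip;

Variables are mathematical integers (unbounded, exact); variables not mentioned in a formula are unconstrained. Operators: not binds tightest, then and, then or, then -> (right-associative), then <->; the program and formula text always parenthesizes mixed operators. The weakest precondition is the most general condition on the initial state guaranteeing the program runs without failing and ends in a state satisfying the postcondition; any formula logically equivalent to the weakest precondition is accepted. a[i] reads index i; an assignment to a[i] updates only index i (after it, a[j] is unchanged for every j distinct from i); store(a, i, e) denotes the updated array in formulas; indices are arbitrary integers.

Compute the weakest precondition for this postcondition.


Working backward. After the program, the postcondition m < 6 -> c - 7 >= -7 must hold; in canonical form it is m < 6 -> c >= 0.
Before skip: m < 6 -> c >= 0
Before d := c + 7: m < 6 -> c >= 0
Before d := 3*m + 2*data[c] - 8: m < 6 -> c >= 0
Before skip: m < 6 -> c >= 0
Before c := data[d] + 2*data[k] - 2: m < 6 -> data[d] + 2*data[k] >= 2
Before d := arr[4]: m < 6 -> data[arr[4]] + 2*data[k] >= 2
Answer: WP = m < 6 -> data[arr[4]] + 2*data[k] >= 2


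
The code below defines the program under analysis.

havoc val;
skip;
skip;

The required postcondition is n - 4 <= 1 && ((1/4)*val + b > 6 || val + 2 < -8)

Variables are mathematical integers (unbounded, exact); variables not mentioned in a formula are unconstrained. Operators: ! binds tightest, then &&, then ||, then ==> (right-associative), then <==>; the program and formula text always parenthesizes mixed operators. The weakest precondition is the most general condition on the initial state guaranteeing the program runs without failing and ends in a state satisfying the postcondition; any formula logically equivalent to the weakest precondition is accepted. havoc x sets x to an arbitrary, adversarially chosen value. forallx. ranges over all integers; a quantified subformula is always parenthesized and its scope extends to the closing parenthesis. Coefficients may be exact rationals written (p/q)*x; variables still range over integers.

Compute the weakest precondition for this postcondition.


Working backward. After the program, the postcondition n - 4 <= 1 && ((1/4)*val + b > 6 || val + 2 < -8) must hold; in canonical form it is n <= 5 && (b + (1/4)*val > 6 || val < -10).
Before skip: n <= 5 && (b + (1/4)*val > 6 || val < -10)
Before skip: n <= 5 && (b + (1/4)*val > 6 || val < -10)
Before havoc val: forall val_1. (n <= 5 && (b + (1/4)*val_1 > 6 || val_1 < -10))
Answer: WP = forall val_1. (n <= 5 && (b + (1/4)*val_1 > 6 || val_1 < -10))


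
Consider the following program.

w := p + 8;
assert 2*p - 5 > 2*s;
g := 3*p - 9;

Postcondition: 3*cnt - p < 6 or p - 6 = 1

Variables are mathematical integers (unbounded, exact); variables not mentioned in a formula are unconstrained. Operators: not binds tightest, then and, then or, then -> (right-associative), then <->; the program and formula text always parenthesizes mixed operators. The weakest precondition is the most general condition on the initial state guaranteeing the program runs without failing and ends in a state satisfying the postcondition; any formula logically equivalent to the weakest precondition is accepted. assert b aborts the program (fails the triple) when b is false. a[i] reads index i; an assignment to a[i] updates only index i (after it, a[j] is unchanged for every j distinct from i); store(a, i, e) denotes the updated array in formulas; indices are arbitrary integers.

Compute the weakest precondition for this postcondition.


Working backward. After the program, the postcondition 3*cnt - p < 6 or p - 6 = 1 must hold; in canonical form it is 3*cnt < p + 6 or p = 7.
Before g := 3*p - 9: 3*cnt < p + 6 or p = 7
Before assert 2*p - 5 > 2*s: 2*p > 2*s + 5 and (3*cnt < p + 6 or p = 7)
Before w := p + 8: 2*p > 2*s + 5 and (3*cnt < p + 6 or p = 7)
Answer: WP = 2*p > 2*s + 5 and (3*cnt < p + 6 or p = 7)


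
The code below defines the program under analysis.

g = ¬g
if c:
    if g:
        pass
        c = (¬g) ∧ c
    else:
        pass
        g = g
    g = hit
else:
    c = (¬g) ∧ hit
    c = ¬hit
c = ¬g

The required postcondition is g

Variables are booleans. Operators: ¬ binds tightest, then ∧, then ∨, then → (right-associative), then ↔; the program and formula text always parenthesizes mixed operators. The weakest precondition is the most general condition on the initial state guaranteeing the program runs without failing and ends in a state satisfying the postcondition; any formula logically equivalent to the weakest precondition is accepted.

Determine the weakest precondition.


Working backward. After the program, g must hold.
Before c := ¬g: g
Then branch requires (g → hit) ∧ ((¬g) → hit); else branch requires g.
Before the if: (c → ((g → hit) ∧ ((¬g) → hit))) ∧ ((¬c) → g)
Before g := ¬g: (c → (((¬g) → hit) ∧ (g → hit))) ∧ ((¬c) → (¬g))
Answer: WP = (c → (((¬g) → hit) ∧ (g → hit))) ∧ ((¬c) → (¬g))


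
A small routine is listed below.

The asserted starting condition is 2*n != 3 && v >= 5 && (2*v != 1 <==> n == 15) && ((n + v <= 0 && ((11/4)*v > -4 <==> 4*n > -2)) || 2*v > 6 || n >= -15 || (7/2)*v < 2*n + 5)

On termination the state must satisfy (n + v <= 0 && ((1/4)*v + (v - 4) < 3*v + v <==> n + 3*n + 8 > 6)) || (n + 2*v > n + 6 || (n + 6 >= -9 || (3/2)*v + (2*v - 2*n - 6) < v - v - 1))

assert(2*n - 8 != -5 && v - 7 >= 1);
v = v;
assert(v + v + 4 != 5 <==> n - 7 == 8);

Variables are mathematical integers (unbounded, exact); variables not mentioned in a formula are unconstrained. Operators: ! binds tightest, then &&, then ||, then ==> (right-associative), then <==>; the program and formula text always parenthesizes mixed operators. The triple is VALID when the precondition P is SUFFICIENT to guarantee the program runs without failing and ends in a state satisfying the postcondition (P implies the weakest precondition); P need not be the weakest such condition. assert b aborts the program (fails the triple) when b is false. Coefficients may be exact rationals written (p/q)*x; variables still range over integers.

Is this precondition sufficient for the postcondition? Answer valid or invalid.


Working backward. After the program, the postcondition (n + v <= 0 && ((1/4)*v + (v - 4) < 3*v + v <==> n + 3*n + 8 > 6)) || (n + 2*v > n + 6 || (n + 6 >= -9 || (3/2)*v + (2*v - 2*n - 6) < v - v - 1)) must hold; in canonical form it is (n + v <= 0 && ((11/4)*v > -4 <==> 4*n > -2)) || 2*v > 6 || n >= -15 || (7/2)*v < 2*n + 5.
Before assert v + v + 4 != 5 <==> n - 7 == 8: (2*v != 1 <==> n == 15) && ((n + v <= 0 && ((11/4)*v > -4 <==> 4*n > -2)) || 2*v > 6 || n >= -15 || (7/2)*v < 2*n + 5)
Before v := v: (2*v != 1 <==> n == 15) && ((n + v <= 0 && ((11/4)*v > -4 <==> 4*n > -2)) || 2*v > 6 || n >= -15 || (7/2)*v < 2*n + 5)
Before assert 2*n - 8 != -5 && v - 7 >= 1: 2*n != 3 && v >= 8 && (2*v != 1 <==> n == 15) && ((n + v <= 0 && ((11/4)*v > -4 <==> 4*n > -2)) || 2*v > 6 || n >= -15 || (7/2)*v < 2*n + 5)
The weakest precondition is 2*n != 3 && v >= 8 && (2*v != 1 <==> n == 15) && ((n + v <= 0 && ((11/4)*v > -4 <==> 4*n > -2)) || 2*v > 6 || n >= -15 || (7/2)*v < 2*n + 5).
Check whether 2*n != 3 && v >= 5 && (2*v != 1 <==> n == 15) && ((n + v <= 0 && ((11/4)*v > -4 <==> 4*n > -2)) || 2*v > 6 || n >= -15 || (7/2)*v < 2*n + 5) implies it.
Countermodel: at the initial state n = 15, v = 5, the precondition holds but the weakest precondition fails.
Answer: invalid


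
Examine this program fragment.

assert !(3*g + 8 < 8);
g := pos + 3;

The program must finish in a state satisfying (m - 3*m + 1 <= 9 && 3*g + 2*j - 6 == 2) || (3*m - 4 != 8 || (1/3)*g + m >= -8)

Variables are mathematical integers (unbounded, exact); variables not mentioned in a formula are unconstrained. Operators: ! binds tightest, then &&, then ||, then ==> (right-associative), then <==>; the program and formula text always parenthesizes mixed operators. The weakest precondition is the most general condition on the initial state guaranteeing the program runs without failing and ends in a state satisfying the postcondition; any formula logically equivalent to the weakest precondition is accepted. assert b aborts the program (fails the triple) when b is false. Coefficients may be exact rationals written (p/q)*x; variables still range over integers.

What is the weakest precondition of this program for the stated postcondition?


Working backward. After the program, the postcondition (m - 3*m + 1 <= 9 && 3*g + 2*j - 6 == 2) || (3*m - 4 != 8 || (1/3)*g + m >= -8) must hold; in canonical form it is (2*m >= -8 && 3*g + 2*j == 8) || 3*m != 12 || (1/3)*g + m >= -8.
Before g := pos + 3: (2*m >= -8 && 2*j + 3*pos == -1) || 3*m != 12 || m + (1/3)*pos >= -9
Before assert !(3*g + 8 < 8): (!(3*g < 0)) && ((2*m >= -8 && 2*j + 3*pos == -1) || 3*m != 12 || m + (1/3)*pos >= -9)
Answer: WP = (!(3*g < 0)) && ((2*m >= -8 && 2*j + 3*pos == -1) || 3*m != 12 || m + (1/3)*pos >= -9)


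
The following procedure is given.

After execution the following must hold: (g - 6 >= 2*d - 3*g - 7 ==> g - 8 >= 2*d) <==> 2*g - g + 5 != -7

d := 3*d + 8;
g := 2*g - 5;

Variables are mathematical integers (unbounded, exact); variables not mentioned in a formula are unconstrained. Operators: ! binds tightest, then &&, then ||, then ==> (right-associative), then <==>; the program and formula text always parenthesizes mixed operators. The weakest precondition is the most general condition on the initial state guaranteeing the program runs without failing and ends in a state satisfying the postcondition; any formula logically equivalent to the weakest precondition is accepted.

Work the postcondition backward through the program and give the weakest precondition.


Working backward. After the program, the postcondition (g - 6 >= 2*d - 3*g - 7 ==> g - 8 >= 2*d) <==> 2*g - g + 5 != -7 must hold; in canonical form it is (4*g >= 2*d - 1 ==> g >= 2*d + 8) <==> g != -12.
Before g := 2*g - 5: (8*g >= 2*d + 19 ==> 2*g >= 2*d + 13) <==> 2*g != -7
Before d := 3*d + 8: (8*g >= 6*d + 35 ==> 2*g >= 6*d + 29) <==> 2*g != -7
Answer: WP = (8*g >= 6*d + 35 ==> 2*g >= 6*d + 29) <==> 2*g != -7


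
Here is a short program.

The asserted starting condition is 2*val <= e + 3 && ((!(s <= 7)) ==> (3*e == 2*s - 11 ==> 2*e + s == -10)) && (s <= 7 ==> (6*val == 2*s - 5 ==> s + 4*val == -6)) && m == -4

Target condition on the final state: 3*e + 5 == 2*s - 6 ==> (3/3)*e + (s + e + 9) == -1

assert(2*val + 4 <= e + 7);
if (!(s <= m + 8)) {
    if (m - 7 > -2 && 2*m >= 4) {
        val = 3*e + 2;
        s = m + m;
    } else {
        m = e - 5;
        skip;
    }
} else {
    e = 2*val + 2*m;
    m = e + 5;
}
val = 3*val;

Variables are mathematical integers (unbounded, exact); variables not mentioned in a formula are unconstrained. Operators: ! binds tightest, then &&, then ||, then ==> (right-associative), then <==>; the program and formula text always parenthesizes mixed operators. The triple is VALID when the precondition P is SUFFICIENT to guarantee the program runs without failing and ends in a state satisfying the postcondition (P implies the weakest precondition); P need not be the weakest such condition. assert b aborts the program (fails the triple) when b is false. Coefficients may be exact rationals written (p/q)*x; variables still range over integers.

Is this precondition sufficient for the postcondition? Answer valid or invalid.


Working backward. After the program, the postcondition 3*e + 5 == 2*s - 6 ==> (3/3)*e + (s + e + 9) == -1 must hold; in canonical form it is 3*e == 2*s - 11 ==> 2*e + s == -10.
Before val := 3*val: 3*e == 2*s - 11 ==> 2*e + s == -10
Then branch requires ((m > 5 && 2*m >= 4) ==> (3*e == 4*m - 11 ==> 2*e + 2*m == -10)) && ((!(m > 5 && 2*m >= 4)) ==> (3*e == 2*s - 11 ==> 2*e + s == -10)); else branch requires 6*m + 6*val == 2*s - 11 ==> 4*m + s + 4*val == -10.
Before the if: ((!(s <= m + 8)) ==> (((m > 5 && 2*m >= 4) ==> (3*e == 4*m - 11 ==> 2*e + 2*m == -10)) && ((!(m > 5 && 2*m >= 4)) ==> (3*e == 2*s - 11 ==> 2*e + s == -10)))) && (s <= m + 8 ==> (6*m + 6*val == 2*s - 11 ==> 4*m + s + 4*val == -10))
Before assert 2*val + 4 <= e + 7: 2*val <= e + 3 && ((!(s <= m + 8)) ==> (((m > 5 && 2*m >= 4) ==> (3*e == 4*m - 11 ==> 2*e + 2*m == -10)) && ((!(m > 5 && 2*m >= 4)) ==> (3*e == 2*s - 11 ==> 2*e + s == -10)))) && (s <= m + 8 ==> (6*m + 6*val == 2*s - 11 ==> 4*m + s + 4*val == -10))
The weakest precondition is 2*val <= e + 3 && ((!(s <= m + 8)) ==> (((m > 5 && 2*m >= 4) ==> (3*e == 4*m - 11 ==> 2*e + 2*m == -10)) && ((!(m > 5 && 2*m >= 4)) ==> (3*e == 2*s - 11 ==> 2*e + s == -10)))) && (s <= m + 8 ==> (6*m + 6*val == 2*s - 11 ==> 4*m + s + 4*val == -10)).
Check whether 2*val <= e + 3 && ((!(s <= 7)) ==> (3*e == 2*s - 11 ==> 2*e + s == -10)) && (s <= 7 ==> (6*val == 2*s - 5 ==> s + 4*val == -6)) && m == -4 implies it.
Countermodel: at the initial state e = 1, m = -4, s = 7, val = 0, the precondition holds but the weakest precondition fails.
Answer: invalid


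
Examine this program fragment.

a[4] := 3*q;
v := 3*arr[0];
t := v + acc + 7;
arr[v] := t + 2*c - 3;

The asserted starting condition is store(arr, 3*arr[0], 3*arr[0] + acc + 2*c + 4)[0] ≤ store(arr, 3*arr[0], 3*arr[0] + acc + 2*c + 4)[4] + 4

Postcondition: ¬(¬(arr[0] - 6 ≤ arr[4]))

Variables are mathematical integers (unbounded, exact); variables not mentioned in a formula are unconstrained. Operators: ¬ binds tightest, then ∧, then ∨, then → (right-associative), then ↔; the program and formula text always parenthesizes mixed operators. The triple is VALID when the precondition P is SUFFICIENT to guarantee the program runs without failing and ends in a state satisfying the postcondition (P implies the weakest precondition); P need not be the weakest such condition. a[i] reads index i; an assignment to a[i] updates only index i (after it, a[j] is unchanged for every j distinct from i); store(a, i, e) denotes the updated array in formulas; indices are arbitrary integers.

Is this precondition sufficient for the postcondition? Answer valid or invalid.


Working backward. After the program, the postcondition ¬(¬(arr[0] - 6 ≤ arr[4])) must hold; in canonical form it is arr[0] ≤ arr[4] + 6.
Before arr[v] := t + 2*c - 3: store(arr, v, 2*c + t - 3)[0] ≤ store(arr, v, 2*c + t - 3)[4] + 6
Before t := v + acc + 7: store(arr, v, acc + 2*c + v + 4)[0] ≤ store(arr, v, acc + 2*c + v + 4)[4] + 6
Before v := 3*arr[0]: store(arr, 3*arr[0], 3*arr[0] + acc + 2*c + 4)[0] ≤ store(arr, 3*arr[0], 3*arr[0] + acc + 2*c + 4)[4] + 6
Before a[4] := 3*q: store(arr, 3*arr[0], 3*arr[0] + acc + 2*c + 4)[0] ≤ store(arr, 3*arr[0], 3*arr[0] + acc + 2*c + 4)[4] + 6
The weakest precondition is store(arr, 3*arr[0], 3*arr[0] + acc + 2*c + 4)[0] ≤ store(arr, 3*arr[0], 3*arr[0] + acc + 2*c + 4)[4] + 6.
Check whether store(arr, 3*arr[0], 3*arr[0] + acc + 2*c + 4)[0] ≤ store(arr, 3*arr[0], 3*arr[0] + acc + 2*c + 4)[4] + 4 implies it.
Every state satisfying the precondition satisfies the weakest precondition: the implication holds.
Answer: valid
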